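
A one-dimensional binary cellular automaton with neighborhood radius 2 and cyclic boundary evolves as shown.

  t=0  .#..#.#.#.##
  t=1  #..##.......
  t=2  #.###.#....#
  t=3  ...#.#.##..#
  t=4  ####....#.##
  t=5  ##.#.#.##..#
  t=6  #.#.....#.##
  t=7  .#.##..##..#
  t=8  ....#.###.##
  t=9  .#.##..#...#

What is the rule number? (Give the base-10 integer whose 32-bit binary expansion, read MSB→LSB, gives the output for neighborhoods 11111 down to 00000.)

  nb #####: next=#  (t=4,i=0, bit31=1)
  nb ####.: next=.  (t=4,i=2, bit30=0)
  nb ###.#: next=.  (t=2,i=4, bit29=0)
  nb ###..: next=#  (t=4,i=3, bit28=1)
  nb ##.##: next=.  (t=2,i=1, bit27=0)
  nb ##.#.: next=#  (t=0,i=0, bit26=1)
  nb ##..#: next=.  (t=3,i=9, bit25=0)
  nb ##...: next=.  (t=1,i=5, bit24=0)
  nb #.###: next=.  (t=2,i=2, bit23=0)
  nb #.##.: next=.  (t=0,i=10, bit22=0)
  nb #.#.#: next=.  (t=0,i=6, bit21=0)
  nb #.#..: next=.  (t=0,i=1, bit20=0)
  nb #..##: next=#  (t=1,i=2, bit19=1)
  nb #..#.: next=#  (t=0,i=3, bit18=1)
  nb #...#: next=#  (t=3,i=1, bit17=1)
  nb #....: next=#  (t=1,i=6, bit16=1)
  nb .####: next=#  (t=4,i=11, bit15=1)
  nb .###.: next=#  (t=2,i=3, bit14=1)
  nb .##.#: next=.  (t=0,i=11, bit13=0)
  nb .##..: next=#  (t=1,i=4, bit12=1)
  nb .#.##: next=.  (t=0,i=9, bit11=0)
  nb .#.#.: next=.  (t=0,i=5, bit10=0)
  nb .#..#: next=.  (t=0,i=2, bit9=0)
  nb .#...: next=#  (t=2,i=7, bit8=1)
  nb ..###: next=#  (t=5,i=11, bit7=1)
  nb ..##.: next=#  (t=1,i=3, bit6=1)
  nb ..#.#: next=#  (t=0,i=4, bit5=1)
  nb ..#..: next=#  (t=1,i=0, bit4=1)
  nb ...##: next=.  (t=2,i=10, bit3=0)
  nb ...#.: next=#  (t=1,i=11, bit2=1)
  nb ....#: next=.  (t=1,i=10, bit1=0)
  nb .....: next=.  (t=1,i=7, bit0=0)
  bits 10010100000011111101000111110100 = 2484064756

2484064756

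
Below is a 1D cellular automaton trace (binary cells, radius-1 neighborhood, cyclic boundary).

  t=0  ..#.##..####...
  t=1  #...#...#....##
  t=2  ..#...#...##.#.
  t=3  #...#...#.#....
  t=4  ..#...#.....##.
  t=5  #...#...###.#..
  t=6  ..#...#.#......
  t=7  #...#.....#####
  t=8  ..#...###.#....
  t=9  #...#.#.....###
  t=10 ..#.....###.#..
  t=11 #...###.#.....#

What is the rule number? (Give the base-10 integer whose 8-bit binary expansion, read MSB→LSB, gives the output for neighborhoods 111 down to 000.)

  nb ###: next=.  (t=0,i=9, bit7=0)
  nb ##.: next=.  (t=0,i=5, bit6=0)
  nb #.#: next=.  (t=0,i=3, bit5=0)
  nb #..: next=.  (t=0,i=6, bit4=0)
  nb .##: next=#  (t=0,i=4, bit3=1)
  nb .#.: next=.  (t=0,i=2, bit2=0)
  nb ..#: next=.  (t=0,i=1, bit1=0)
  nb ...: next=#  (t=0,i=0, bit0=1)
  bits 00001001 = 9

9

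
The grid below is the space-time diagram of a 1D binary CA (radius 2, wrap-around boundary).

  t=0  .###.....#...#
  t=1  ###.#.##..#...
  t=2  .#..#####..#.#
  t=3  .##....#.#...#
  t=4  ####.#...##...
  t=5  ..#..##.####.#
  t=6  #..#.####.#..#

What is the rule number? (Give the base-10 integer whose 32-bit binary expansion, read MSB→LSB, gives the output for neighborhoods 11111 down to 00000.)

  ##### -> .   bit 31 = 0  t=2,i=6
  ####. -> #   bit 30 = 1  t=2,i=7
  ###.# -> .   bit 29 = 0  t=1,i=2
  ###.. -> .   bit 28 = 0  t=0,i=3
  ##.## -> #   bit 27 = 1  t=5,i=7
  ##.#. -> .   bit 26 = 0  t=1,i=3
  ##..# -> #   bit 25 = 1  t=1,i=8
  ##... -> #   bit 24 = 1  t=0,i=4
  #.### -> #   bit 23 = 1  t=0,i=1
  #.##. -> #   bit 22 = 1  t=1,i=6
  #.#.# -> #   bit 21 = 1  t=1,i=4
  #.#.. -> #   bit 20 = 1  t=2,i=1
  #..## -> .   bit 19 = 0  t=2,i=3
  #..#. -> .   bit 18 = 0  t=1,i=9
  #...# -> .   bit 17 = 0  t=0,i=11
  #.... -> .   bit 16 = 0  t=0,i=5
  .#### -> .   bit 15 = 0  t=2,i=5
  .###. -> #   bit 14 = 1  t=0,i=2
  .##.# -> #   bit 13 = 1  t=5,i=6
  .##.. -> #   bit 12 = 1  t=1,i=7
  .#.## -> #   bit 11 = 1  t=0,i=0
  .#.#. -> .   bit 10 = 0  t=2,i=0
  .#..# -> #   bit 9 = 1  t=2,i=2
  .#... -> #   bit 8 = 1  t=0,i=10
  ..### -> .   bit 7 = 0  t=1,i=0
  ..##. -> #   bit 6 = 1  t=4,i=9
  ..#.# -> .   bit 5 = 0  t=0,i=13
  ..#.. -> .   bit 4 = 0  t=0,i=9
  ...## -> #   bit 3 = 1  t=1,i=13
  ...#. -> .   bit 2 = 0  t=0,i=8
  ....# -> #   bit 1 = 1  t=0,i=7
  ..... -> #   bit 0 = 1  t=0,i=6
  bits 01001011111100000111101101001011 = 1274051403

1274051403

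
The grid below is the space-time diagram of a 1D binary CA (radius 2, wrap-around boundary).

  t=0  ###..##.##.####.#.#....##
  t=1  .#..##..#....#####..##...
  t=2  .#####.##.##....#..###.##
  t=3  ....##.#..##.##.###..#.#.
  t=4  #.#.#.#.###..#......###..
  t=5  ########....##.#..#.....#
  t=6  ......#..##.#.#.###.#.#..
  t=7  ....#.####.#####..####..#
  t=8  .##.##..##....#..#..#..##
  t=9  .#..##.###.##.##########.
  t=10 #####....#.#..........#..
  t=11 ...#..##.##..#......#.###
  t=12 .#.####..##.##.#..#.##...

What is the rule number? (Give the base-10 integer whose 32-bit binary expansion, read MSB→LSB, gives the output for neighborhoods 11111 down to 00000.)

  #####|.  b31=0 t=0,i=0
  ####.|#  b30=1 t=0,i=1
  ###.#|#  b29=1 t=0,i=14
  ###..|.  b28=0 t=0,i=2
  ##.##|.  b27=0 t=0,i=7
  ##.#.|#  b26=1 t=0,i=15
  ##..#|.  b25=0 t=0,i=3
  ##...|.  b24=0 t=1,i=22
  #.###|.  b23=0 t=0,i=11
  #.##.|#  b22=1 t=0,i=8
  #.#.#|#  b21=1 t=0,i=16
  #.#..|.  b20=0 t=0,i=18
  #..##|#  b19=1 t=0,i=4
  #..#.|#  b18=1 t=1,i=7
  #...#|#  b17=1 t=11,i=1
  #....|#  b16=1 t=0,i=20
  .####|.  b15=0 t=0,i=12
  .###.|.  b14=0 t=2,i=20
  .##.#|.  b13=0 t=0,i=6
  .##..|#  b12=1 t=1,i=5
  .#.##|#  b11=1 t=4,i=7
  .#.#.|#  b10=1 t=0,i=17
  .#..#|#  b9=1 t=1,i=2
  .#...|.  b8=0 t=0,i=19
  ..###|.  b7=0 t=0,i=23
  ..##.|#  b6=1 t=0,i=5
  ..#.#|#  b5=1 t=3,i=21
  ..#..|#  b4=1 t=1,i=1
  ...##|.  b3=0 t=0,i=22
  ...#.|.  b2=0 t=1,i=0
  ....#|#  b1=1 t=0,i=21
  .....|.  b0=0 t=3,i=1
  bits 01100100011011110001111001110010 = 1685003890

1685003890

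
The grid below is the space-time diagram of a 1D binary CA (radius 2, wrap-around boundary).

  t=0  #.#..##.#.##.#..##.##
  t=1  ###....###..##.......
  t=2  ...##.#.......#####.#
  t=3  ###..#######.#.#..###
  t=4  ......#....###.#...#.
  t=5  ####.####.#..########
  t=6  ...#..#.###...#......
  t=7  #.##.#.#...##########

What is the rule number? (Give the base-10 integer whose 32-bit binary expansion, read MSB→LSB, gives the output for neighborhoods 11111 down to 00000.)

624396573

  ##### -> .   bit 31 = 0  t=2,i=16
  ####. -> .   bit 30 = 0  t=2,i=17
  ###.# -> #   bit 29 = 1  t=0,i=0
  ###.. -> .   bit 28 = 0  t=1,i=2
  ##.## -> .   bit 27 = 0  t=0,i=18
  ##.#. -> #   bit 26 = 1  t=0,i=1
  ##..# -> .   bit 25 = 0  t=1,i=10
  ##... -> #   bit 24 = 1  t=1,i=3
  #.### -> .   bit 23 = 0  t=0,i=19
  #.##. -> .   bit 22 = 0  t=0,i=10
  #.#.# -> #   bit 21 = 1  t=0,i=8
  #.#.. -> #   bit 20 = 1  t=0,i=2
  #..## -> .   bit 19 = 0  t=0,i=4
  #..#. -> #   bit 18 = 1  t=6,i=5
  #...# -> #   bit 17 = 1  t=2,i=1
  #.... -> #   bit 16 = 1  t=1,i=4
  .#### -> #   bit 15 = 1  t=2,i=15
  .###. -> .   bit 14 = 0  t=0,i=20
  .##.# -> .   bit 13 = 0  t=0,i=6
  .##.. -> .   bit 12 = 0  t=1,i=13
  .#.## -> #   bit 11 = 1  t=0,i=9
  .#.#. -> .   bit 10 = 0  t=3,i=14
  .#..# -> .   bit 9 = 0  t=0,i=3
  .#... -> #   bit 8 = 1  t=2,i=0
  ..### -> .   bit 7 = 0  t=1,i=0
  ..##. -> .   bit 6 = 0  t=0,i=5
  ..#.# -> .   bit 5 = 0  t=6,i=6
  ..#.. -> #   bit 4 = 1  t=4,i=6
  ...## -> #   bit 3 = 1  t=1,i=6
  ...#. -> #   bit 2 = 1  t=4,i=5
  ....# -> .   bit 1 = 0  t=1,i=5
  ..... -> #   bit 0 = 1  t=1,i=16
  bits 00100101001101111000100100011101 = 624396573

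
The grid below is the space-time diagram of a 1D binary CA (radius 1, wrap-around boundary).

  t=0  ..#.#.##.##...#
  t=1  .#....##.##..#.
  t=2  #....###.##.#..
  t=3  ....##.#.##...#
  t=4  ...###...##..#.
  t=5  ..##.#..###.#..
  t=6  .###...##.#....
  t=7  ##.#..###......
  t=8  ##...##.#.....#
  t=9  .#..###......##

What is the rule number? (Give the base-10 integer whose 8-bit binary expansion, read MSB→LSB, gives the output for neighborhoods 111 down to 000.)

74

  ###|.  b7=0 t=2,i=6
  ##.|#  b6=1 t=0,i=7
  #.#|.  b5=0 t=0,i=3
  #..|.  b4=0 t=0,i=0
  .##|#  b3=1 t=0,i=6
  .#.|.  b2=0 t=0,i=2
  ..#|#  b1=1 t=0,i=1
  ...|.  b0=0 t=0,i=12
  bits 01001010 = 74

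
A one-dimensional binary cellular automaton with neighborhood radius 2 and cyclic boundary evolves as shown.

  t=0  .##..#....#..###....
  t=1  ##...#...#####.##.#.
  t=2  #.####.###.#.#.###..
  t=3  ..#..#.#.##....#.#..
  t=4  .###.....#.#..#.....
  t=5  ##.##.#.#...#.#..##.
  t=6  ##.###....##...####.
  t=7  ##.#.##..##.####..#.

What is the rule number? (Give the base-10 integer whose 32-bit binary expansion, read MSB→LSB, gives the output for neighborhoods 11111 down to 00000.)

3049923293

  #####|#  b31=1 t=1,i=11
  ####.|.  b30=0 t=1,i=12
  ###.#|#  b29=1 t=1,i=13
  ###..|#  b28=1 t=0,i=15
  ##.##|.  b27=0 t=1,i=14
  ##.#.|#  b26=1 t=1,i=17
  ##..#|.  b25=0 t=0,i=3
  ##...|#  b24=1 t=0,i=16
  #.###|#  b23=1 t=2,i=2
  #.##.|#  b22=1 t=1,i=0
  #.#.#|.  b21=0 t=1,i=18
  #.#..|.  b20=0 t=3,i=17
  #..##|#  b19=1 t=0,i=12
  #..#.|.  b18=0 t=0,i=4
  #...#|#  b17=1 t=1,i=3
  #....|.  b16=0 t=0,i=7
  .####|.  b15=0 t=1,i=10
  .###.|.  b14=0 t=0,i=14
  .##.#|#  b13=1 t=1,i=16
  .##..|.  b12=0 t=0,i=2
  .#.##|.  b11=0 t=1,i=19
  .#.#.|.  b10=0 t=2,i=12
  .#..#|#  b9=1 t=0,i=11
  .#...|.  b8=0 t=0,i=6
  ..###|#  b7=1 t=0,i=13
  ..##.|#  b6=1 t=0,i=1
  ..#.#|.  b5=0 t=2,i=0
  ..#..|#  b4=1 t=0,i=5
  ...##|#  b3=1 t=0,i=0
  ...#.|#  b2=1 t=0,i=9
  ....#|.  b1=0 t=0,i=8
  .....|#  b0=1 t=0,i=18
  bits 10110101110010100010001011011101 = 3049923293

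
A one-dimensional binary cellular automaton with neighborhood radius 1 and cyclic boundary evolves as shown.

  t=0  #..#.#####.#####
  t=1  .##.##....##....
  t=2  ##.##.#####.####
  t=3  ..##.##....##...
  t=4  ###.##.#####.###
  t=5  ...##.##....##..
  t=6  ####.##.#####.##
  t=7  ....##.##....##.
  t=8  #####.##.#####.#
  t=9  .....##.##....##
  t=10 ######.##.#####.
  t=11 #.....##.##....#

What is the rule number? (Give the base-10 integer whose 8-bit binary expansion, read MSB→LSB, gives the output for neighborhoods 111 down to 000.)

  [7] ### => .  t=0,i=6
  [6] ##. => .  t=0,i=0
  [5] #.# => #  t=0,i=4
  [4] #.. => #  t=0,i=1
  [3] .## => #  t=0,i=5
  [2] .#. => .  t=0,i=3
  [1] ..# => #  t=0,i=2
  [0] ... => #  t=1,i=7
  bits 00111011 = 59

59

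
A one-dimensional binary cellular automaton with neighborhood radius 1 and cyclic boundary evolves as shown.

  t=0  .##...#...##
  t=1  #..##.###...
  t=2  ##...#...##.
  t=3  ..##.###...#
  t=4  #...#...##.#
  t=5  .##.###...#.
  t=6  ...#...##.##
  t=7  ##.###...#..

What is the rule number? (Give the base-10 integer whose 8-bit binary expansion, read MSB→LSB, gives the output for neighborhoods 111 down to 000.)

53

  nb ###: next=.  (t=1,i=7, bit7=0)
  nb ##.: next=.  (t=0,i=2, bit6=0)
  nb #.#: next=#  (t=0,i=0, bit5=1)
  nb #..: next=#  (t=0,i=3, bit4=1)
  nb .##: next=.  (t=0,i=1, bit3=0)
  nb .#.: next=#  (t=0,i=6, bit2=1)
  nb ..#: next=.  (t=0,i=5, bit1=0)
  nb ...: next=#  (t=0,i=4, bit0=1)
  bits 00110101 = 53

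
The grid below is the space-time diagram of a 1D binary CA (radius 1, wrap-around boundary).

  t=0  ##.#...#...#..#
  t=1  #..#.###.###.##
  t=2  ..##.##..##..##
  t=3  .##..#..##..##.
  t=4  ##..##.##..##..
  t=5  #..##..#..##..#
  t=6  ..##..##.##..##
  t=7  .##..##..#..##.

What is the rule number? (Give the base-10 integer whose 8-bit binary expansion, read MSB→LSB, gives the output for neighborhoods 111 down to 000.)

143

  [7] ### => #  t=0,i=0
  [6] ##. => .  t=0,i=1
  [5] #.# => .  t=0,i=2
  [4] #.. => .  t=0,i=4
  [3] .## => #  t=0,i=14
  [2] .#. => #  t=0,i=3
  [1] ..# => #  t=0,i=6
  [0] ... => #  t=0,i=5
  bits 10001111 = 143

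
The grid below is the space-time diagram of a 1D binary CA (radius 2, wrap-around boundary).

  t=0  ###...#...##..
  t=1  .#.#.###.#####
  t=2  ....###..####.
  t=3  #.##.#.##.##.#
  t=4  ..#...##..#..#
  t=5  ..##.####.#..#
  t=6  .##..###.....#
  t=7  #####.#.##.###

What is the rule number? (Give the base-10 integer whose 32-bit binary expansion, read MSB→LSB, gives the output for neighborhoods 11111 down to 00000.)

  [31] ##### => #  t=1,i=11
  [30] ####. => #  t=1,i=12
  [29] ###.# => .  t=1,i=7
  [28] ###.. => .  t=0,i=2
  [27] ##.## => .  t=1,i=8
  [26] ##.#. => .  t=1,i=0
  [25] ##..# => #  t=0,i=12
  [24] ##... => #  t=0,i=3
  [23] #.### => #  t=1,i=5
  [22] #.##. => #  t=3,i=2
  [21] #.#.# => .  t=1,i=1
  [20] #.#.. => .  t=5,i=10
  [19] #..## => #  t=0,i=13
  [18] #..#. => .  t=4,i=1
  [17] #...# => .  t=0,i=4
  [16] #.... => #  t=2,i=0
  [15] .#### => #  t=1,i=10
  [14] .###. => #  t=0,i=1
  [13] .##.# => .  t=3,i=0
  [12] .##.. => #  t=0,i=11
  [11] .#.## => #  t=1,i=4
  [10] .#.#. => .  t=1,i=2
  [9] .#..# => .  t=4,i=0
  [8] .#... => #  t=0,i=7
  [7] ..### => .  t=0,i=0
  [6] ..##. => #  t=0,i=10
  [5] ..#.# => #  t=6,i=13
  [4] ..#.. => #  t=0,i=6
  [3] ...## => #  t=0,i=9
  [2] ...#. => #  t=0,i=5
  [1] ....# => #  t=2,i=2
  [0] ..... => .  t=2,i=1
  bits 11000011110010011101100101111110 = 3284785534

3284785534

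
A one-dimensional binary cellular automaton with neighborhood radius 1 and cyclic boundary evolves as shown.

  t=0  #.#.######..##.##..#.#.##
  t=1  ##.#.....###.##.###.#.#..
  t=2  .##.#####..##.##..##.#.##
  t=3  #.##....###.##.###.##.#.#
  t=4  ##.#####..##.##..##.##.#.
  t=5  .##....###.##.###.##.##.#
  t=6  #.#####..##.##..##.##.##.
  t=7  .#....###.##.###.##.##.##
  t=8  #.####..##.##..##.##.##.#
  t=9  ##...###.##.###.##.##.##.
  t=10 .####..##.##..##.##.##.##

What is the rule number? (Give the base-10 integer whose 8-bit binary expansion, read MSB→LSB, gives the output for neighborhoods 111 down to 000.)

  ### -> .   bit 7 = 0  t=0,i=5
  ##. -> #   bit 6 = 1  t=0,i=0
  #.# -> #   bit 5 = 1  t=0,i=1
  #.. -> #   bit 4 = 1  t=0,i=10
  .## -> .   bit 3 = 0  t=0,i=4
  .#. -> .   bit 2 = 0  t=0,i=2
  ..# -> #   bit 1 = 1  t=0,i=11
  ... -> #   bit 0 = 1  t=1,i=5
  bits 01110011 = 115

115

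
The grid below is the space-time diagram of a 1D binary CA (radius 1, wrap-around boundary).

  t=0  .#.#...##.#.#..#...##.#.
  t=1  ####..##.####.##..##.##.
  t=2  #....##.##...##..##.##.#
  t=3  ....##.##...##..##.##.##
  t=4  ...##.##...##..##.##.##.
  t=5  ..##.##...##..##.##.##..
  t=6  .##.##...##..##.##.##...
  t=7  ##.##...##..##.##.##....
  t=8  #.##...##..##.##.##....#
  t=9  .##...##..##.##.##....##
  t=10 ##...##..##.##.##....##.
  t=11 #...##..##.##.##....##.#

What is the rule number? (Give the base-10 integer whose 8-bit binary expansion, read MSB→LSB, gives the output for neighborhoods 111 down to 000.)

46

  ### -> .   bit 7 = 0  t=1,i=1
  ##. -> .   bit 6 = 0  t=0,i=8
  #.# -> #   bit 5 = 1  t=0,i=2
  #.. -> .   bit 4 = 0  t=0,i=4
  .## -> #   bit 3 = 1  t=0,i=7
  .#. -> #   bit 2 = 1  t=0,i=1
  ..# -> #   bit 1 = 1  t=0,i=0
  ... -> .   bit 0 = 0  t=0,i=5
  bits 00101110 = 46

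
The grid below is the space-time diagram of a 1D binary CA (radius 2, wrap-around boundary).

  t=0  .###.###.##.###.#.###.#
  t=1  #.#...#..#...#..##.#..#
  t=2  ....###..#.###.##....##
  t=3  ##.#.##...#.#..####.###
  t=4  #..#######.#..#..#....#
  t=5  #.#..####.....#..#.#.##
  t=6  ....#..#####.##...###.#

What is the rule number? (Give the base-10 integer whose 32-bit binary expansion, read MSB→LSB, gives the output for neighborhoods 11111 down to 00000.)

3513474141

  nb #####: next=#  (t=3,i=22, bit31=1)
  nb ####.: next=#  (t=3,i=0, bit30=1)
  nb ###.#: next=.  (t=0,i=3, bit29=0)
  nb ###..: next=#  (t=2,i=6, bit28=1)
  nb ##.##: next=.  (t=0,i=4, bit27=0)
  nb ##.#.: next=.  (t=0,i=15, bit26=0)
  nb ##..#: next=.  (t=2,i=7, bit25=0)
  nb ##...: next=#  (t=2,i=0, bit24=1)
  nb #.###: next=.  (t=0,i=1, bit23=0)
  nb #.##.: next=#  (t=0,i=9, bit22=1)
  nb #.#.#: next=#  (t=0,i=16, bit21=1)
  nb #.#..: next=.  (t=1,i=2, bit20=0)
  nb #..##: next=#  (t=1,i=15, bit19=1)
  nb #..#.: next=.  (t=1,i=8, bit18=0)
  nb #...#: next=#  (t=1,i=4, bit17=1)
  nb #....: next=#  (t=2,i=1, bit16=1)
  nb .####: next=.  (t=3,i=16, bit15=0)
  nb .###.: next=#  (t=0,i=2, bit14=1)
  nb .##.#: next=.  (t=0,i=10, bit13=0)
  nb .##..: next=#  (t=2,i=16, bit12=1)
  nb .#.##: next=#  (t=0,i=0, bit11=1)
  nb .#.#.: next=#  (t=3,i=11, bit10=1)
  nb .#..#: next=.  (t=1,i=7, bit9=0)
  nb .#...: next=.  (t=1,i=3, bit8=0)
  nb ..###: next=.  (t=2,i=4, bit7=0)
  nb ..##.: next=#  (t=1,i=16, bit6=1)
  nb ..#.#: next=.  (t=2,i=9, bit5=0)
  nb ..#..: next=#  (t=1,i=6, bit4=1)
  nb ...##: next=#  (t=2,i=3, bit3=1)
  nb ...#.: next=#  (t=1,i=5, bit2=1)
  nb ....#: next=.  (t=2,i=2, bit1=0)
  nb .....: next=#  (t=5,i=11, bit0=1)
  bits 11010001011010110101110001011101 = 3513474141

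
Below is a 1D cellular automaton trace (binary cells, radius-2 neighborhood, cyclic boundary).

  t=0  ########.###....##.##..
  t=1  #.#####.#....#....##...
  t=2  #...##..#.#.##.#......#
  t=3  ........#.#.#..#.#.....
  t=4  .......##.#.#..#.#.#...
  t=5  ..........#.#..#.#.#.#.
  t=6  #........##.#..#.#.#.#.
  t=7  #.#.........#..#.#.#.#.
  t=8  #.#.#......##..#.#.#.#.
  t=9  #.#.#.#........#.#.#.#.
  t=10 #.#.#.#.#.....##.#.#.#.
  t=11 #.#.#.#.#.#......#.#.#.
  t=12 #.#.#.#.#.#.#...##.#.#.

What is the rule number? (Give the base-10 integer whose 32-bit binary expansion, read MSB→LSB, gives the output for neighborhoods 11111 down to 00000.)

3362848948

  nb #####: next=#  (t=0,i=2, bit31=1)
  nb ####.: next=#  (t=0,i=6, bit30=1)
  nb ###.#: next=.  (t=0,i=7, bit29=0)
  nb ###..: next=.  (t=0,i=11, bit28=0)
  nb ##.##: next=#  (t=0,i=8, bit27=1)
  nb ##.#.: next=.  (t=1,i=7, bit26=0)
  nb ##..#: next=.  (t=0,i=21, bit25=0)
  nb ##...: next=.  (t=0,i=12, bit24=0)
  nb #.###: next=.  (t=0,i=9, bit23=0)
  nb #.##.: next=#  (t=0,i=19, bit22=1)
  nb #.#.#: next=#  (t=2,i=10, bit21=1)
  nb #.#..: next=#  (t=1,i=8, bit20=1)
  nb #..##: next=.  (t=0,i=22, bit19=0)
  nb #..#.: next=.  (t=2,i=7, bit18=0)
  nb #...#: next=.  (t=1,i=21, bit17=0)
  nb #....: next=#  (t=0,i=13, bit16=1)
  nb .####: next=.  (t=0,i=1, bit15=0)
  nb .###.: next=.  (t=0,i=10, bit14=0)
  nb .##.#: next=.  (t=0,i=17, bit13=0)
  nb .##..: next=.  (t=0,i=20, bit12=0)
  nb .#.##: next=.  (t=1,i=1, bit11=0)
  nb .#.#.: next=.  (t=2,i=9, bit10=0)
  nb .#..#: next=.  (t=3,i=13, bit9=0)
  nb .#...: next=.  (t=1,i=9, bit8=0)
  nb ..###: next=#  (t=0,i=0, bit7=1)
  nb ..##.: next=.  (t=0,i=16, bit6=0)
  nb ..#.#: next=#  (t=1,i=0, bit5=1)
  nb ..#..: next=#  (t=1,i=13, bit4=1)
  nb ...##: next=.  (t=0,i=15, bit3=0)
  nb ...#.: next=#  (t=1,i=12, bit2=1)
  nb ....#: next=.  (t=0,i=14, bit1=0)
  nb .....: next=.  (t=2,i=18, bit0=0)
  bits 11001000011100010000000010110100 = 3362848948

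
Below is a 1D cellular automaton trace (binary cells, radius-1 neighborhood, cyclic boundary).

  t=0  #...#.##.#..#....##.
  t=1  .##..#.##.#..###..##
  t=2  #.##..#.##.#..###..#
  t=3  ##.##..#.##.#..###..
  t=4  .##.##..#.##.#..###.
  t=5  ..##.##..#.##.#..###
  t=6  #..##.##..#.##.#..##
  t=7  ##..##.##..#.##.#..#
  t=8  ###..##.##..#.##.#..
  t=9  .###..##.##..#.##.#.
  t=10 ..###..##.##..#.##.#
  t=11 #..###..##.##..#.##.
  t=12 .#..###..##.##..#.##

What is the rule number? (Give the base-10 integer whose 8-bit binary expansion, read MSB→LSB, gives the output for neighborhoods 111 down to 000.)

241

  ###|#  b7=1 t=1,i=14
  ##.|#  b6=1 t=0,i=7
  #.#|#  b5=1 t=0,i=5
  #..|#  b4=1 t=0,i=1
  .##|.  b3=0 t=0,i=6
  .#.|.  b2=0 t=0,i=0
  ..#|.  b1=0 t=0,i=3
  ...|#  b0=1 t=0,i=2
  bits 11110001 = 241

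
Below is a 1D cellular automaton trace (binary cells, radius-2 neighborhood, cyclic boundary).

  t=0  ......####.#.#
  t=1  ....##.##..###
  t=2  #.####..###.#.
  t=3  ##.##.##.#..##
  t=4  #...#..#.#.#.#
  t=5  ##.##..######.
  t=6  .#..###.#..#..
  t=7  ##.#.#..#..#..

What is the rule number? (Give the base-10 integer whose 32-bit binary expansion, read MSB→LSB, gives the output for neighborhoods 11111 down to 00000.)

  [31] ##### => .  t=5,i=9
  [30] ####. => #  t=0,i=8
  [29] ###.# => .  t=0,i=9
  [28] ###.. => .  t=1,i=13
  [27] ##.## => .  t=1,i=6
  [26] ##.#. => .  t=0,i=10
  [25] ##..# => #  t=1,i=9
  [24] ##... => #  t=1,i=0
  [23] #.### => .  t=2,i=2
  [22] #.##. => .  t=1,i=7
  [21] #.#.# => #  t=0,i=11
  [20] #.#.. => #  t=0,i=13
  [19] #..## => #  t=1,i=10
  [18] #..#. => .  t=4,i=6
  [17] #...# => .  t=4,i=2
  [16] #.... => .  t=0,i=1
  [15] .#### => #  t=0,i=7
  [14] .###. => #  t=1,i=12
  [13] .##.# => #  t=1,i=5
  [12] .##.. => #  t=1,i=8
  [11] .#.## => #  t=2,i=1
  [10] .#.#. => #  t=0,i=12
  [9] .#..# => .  t=3,i=10
  [8] .#... => .  t=0,i=0
  [7] ..### => .  t=0,i=6
  [6] ..##. => #  t=1,i=4
  [5] ..#.# => #  t=4,i=7
  [4] ..#.. => #  t=4,i=4
  [3] ...## => #  t=0,i=5
  [2] ...#. => #  t=4,i=3
  [1] ....# => #  t=0,i=4
  [0] ..... => .  t=0,i=2
  bits 01000011001110001111110001111110 = 1127808126

1127808126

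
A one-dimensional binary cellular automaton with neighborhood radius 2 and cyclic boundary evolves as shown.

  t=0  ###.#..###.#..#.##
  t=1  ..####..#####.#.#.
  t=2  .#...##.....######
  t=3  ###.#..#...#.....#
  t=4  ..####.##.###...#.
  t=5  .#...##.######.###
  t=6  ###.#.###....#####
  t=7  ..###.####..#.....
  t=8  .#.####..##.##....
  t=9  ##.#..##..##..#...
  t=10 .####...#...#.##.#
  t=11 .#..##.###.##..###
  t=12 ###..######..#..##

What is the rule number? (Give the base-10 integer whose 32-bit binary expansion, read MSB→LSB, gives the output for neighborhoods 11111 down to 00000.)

  [31] ##### => .  t=0,i=0
  [30] ####. => .  t=0,i=1
  [29] ###.# => #  t=0,i=2
  [28] ###.. => #  t=1,i=5
  [27] ##.## => #  t=4,i=6
  [26] ##.#. => #  t=0,i=3
  [25] ##..# => #  t=1,i=6
  [24] ##... => #  t=2,i=7
  [23] #.### => #  t=0,i=16
  [22] #.##. => .  t=4,i=7
  [21] #.#.# => #  t=1,i=14
  [20] #.#.. => #  t=0,i=4
  [19] #..## => .  t=0,i=6
  [18] #..#. => .  t=0,i=13
  [17] #...# => .  t=1,i=0
  [16] #.... => .  t=2,i=8
  [15] .#### => .  t=0,i=17
  [14] .###. => #  t=0,i=8
  [13] .##.# => #  t=4,i=8
  [12] .##.. => .  t=2,i=6
  [11] .#.## => .  t=0,i=15
  [10] .#.#. => #  t=1,i=15
  [9] .#..# => #  t=0,i=5
  [8] .#... => #  t=1,i=17
  [7] ..### => .  t=0,i=7
  [6] ..##. => .  t=2,i=5
  [5] ..#.# => #  t=0,i=14
  [4] ..#.. => #  t=3,i=7
  [3] ...## => #  t=1,i=1
  [2] ...#. => #  t=3,i=10
  [1] ....# => .  t=2,i=10
  [0] ..... => .  t=2,i=9
  bits 00111111101100000110011100111100 = 1068525372

1068525372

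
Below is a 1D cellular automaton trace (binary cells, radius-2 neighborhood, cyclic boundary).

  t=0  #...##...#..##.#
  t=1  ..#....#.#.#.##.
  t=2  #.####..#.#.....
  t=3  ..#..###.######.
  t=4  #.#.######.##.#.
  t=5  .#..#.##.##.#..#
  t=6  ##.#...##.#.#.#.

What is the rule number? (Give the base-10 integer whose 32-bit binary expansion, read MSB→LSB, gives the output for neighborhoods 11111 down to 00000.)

  nb #####: next=#  (t=3,i=11, bit31=1)
  nb ####.: next=.  (t=2,i=4, bit30=0)
  nb ###.#: next=#  (t=3,i=7, bit29=1)
  nb ###..: next=#  (t=2,i=5, bit28=1)
  nb ##.##: next=#  (t=0,i=14, bit27=1)
  nb ##.#.: next=.  (t=4,i=13, bit26=0)
  nb ##..#: next=#  (t=2,i=6, bit25=1)
  nb ##...: next=.  (t=0,i=1, bit24=0)
  nb #.###: next=#  (t=2,i=2, bit23=1)
  nb #.##.: next=.  (t=0,i=15, bit22=0)
  nb #.#.#: next=.  (t=1,i=9, bit21=0)
  nb #.#..: next=#  (t=2,i=10, bit20=1)
  nb #..##: next=#  (t=0,i=11, bit19=1)
  nb #..#.: next=#  (t=2,i=7, bit18=1)
  nb #...#: next=#  (t=0,i=2, bit17=1)
  nb #....: next=#  (t=1,i=4, bit16=1)
  nb .####: next=.  (t=2,i=3, bit15=0)
  nb .###.: next=#  (t=3,i=6, bit14=1)
  nb .##.#: next=#  (t=0,i=13, bit13=1)
  nb .##..: next=.  (t=0,i=0, bit12=0)
  nb .#.##: next=.  (t=1,i=12, bit11=0)
  nb .#.#.: next=#  (t=1,i=8, bit10=1)
  nb .#..#: next=.  (t=0,i=10, bit9=0)
  nb .#...: next=#  (t=1,i=3, bit8=1)
  nb ..###: next=#  (t=3,i=5, bit7=1)
  nb ..##.: next=.  (t=0,i=4, bit6=0)
  nb ..#.#: next=.  (t=1,i=7, bit5=0)
  nb ..#..: next=#  (t=0,i=9, bit4=1)
  nb ...##: next=.  (t=0,i=3, bit3=0)
  nb ...#.: next=.  (t=0,i=8, bit2=0)
  nb ....#: next=#  (t=1,i=5, bit1=1)
  nb .....: next=#  (t=2,i=13, bit0=1)
  bits 10111010100111110110010110010011 = 3131008403

3131008403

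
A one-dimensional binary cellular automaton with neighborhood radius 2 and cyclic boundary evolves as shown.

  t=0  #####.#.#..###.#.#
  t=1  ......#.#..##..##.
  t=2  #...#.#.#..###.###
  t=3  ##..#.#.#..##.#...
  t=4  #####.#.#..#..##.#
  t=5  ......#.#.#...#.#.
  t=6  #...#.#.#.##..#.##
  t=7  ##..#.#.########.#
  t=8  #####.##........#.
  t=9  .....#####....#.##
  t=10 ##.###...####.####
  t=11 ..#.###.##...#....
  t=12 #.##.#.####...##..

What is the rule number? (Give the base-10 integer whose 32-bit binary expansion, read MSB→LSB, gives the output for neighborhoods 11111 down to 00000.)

  #####|.  b31=0 t=0,i=1
  ####.|.  b30=0 t=0,i=3
  ###.#|.  b29=0 t=0,i=4
  ###..|#  b28=1 t=2,i=0
  ##.##|#  b27=1 t=2,i=14
  ##.#.|.  b26=0 t=0,i=5
  ##..#|#  b25=1 t=1,i=13
  ##...|#  b24=1 t=1,i=17
  #.###|.  b23=0 t=0,i=17
  #.##.|#  b22=1 t=6,i=10
  #.#.#|#  b21=1 t=0,i=6
  #.#..|#  b20=1 t=0,i=8
  #..##|.  b19=0 t=0,i=10
  #..#.|#  b18=1 t=3,i=3
  #...#|.  b17=0 t=2,i=2
  #....|#  b16=1 t=1,i=0
  .####|.  b15=0 t=0,i=0
  .###.|#  b14=1 t=0,i=12
  .##.#|.  b13=0 t=3,i=12
  .##..|#  b12=1 t=1,i=12
  .#.##|#  b11=1 t=0,i=16
  .#.#.|.  b10=0 t=0,i=7
  .#..#|.  b9=0 t=0,i=9
  .#...|#  b8=1 t=3,i=15
  ..###|#  b7=1 t=0,i=11
  ..##.|#  b6=1 t=1,i=11
  ..#.#|#  b5=1 t=1,i=6
  ..#..|.  b4=0 t=4,i=11
  ...##|#  b3=1 t=3,i=17
  ...#.|.  b2=0 t=1,i=5
  ....#|#  b1=1 t=1,i=4
  .....|.  b0=0 t=1,i=1
  bits 00011011011101010101100111101010 = 460675562

460675562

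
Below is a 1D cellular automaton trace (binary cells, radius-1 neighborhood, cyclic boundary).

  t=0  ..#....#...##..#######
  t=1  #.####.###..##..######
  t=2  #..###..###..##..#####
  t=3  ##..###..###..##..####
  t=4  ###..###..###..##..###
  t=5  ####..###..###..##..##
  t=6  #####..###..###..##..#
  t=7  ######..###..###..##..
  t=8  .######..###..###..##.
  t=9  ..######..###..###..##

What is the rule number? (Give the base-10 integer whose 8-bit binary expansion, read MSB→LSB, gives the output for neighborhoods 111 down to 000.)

213

  [7] ### => #  t=0,i=16
  [6] ##. => #  t=0,i=12
  [5] #.# => .  t=1,i=1
  [4] #.. => #  t=0,i=0
  [3] .## => .  t=0,i=11
  [2] .#. => #  t=0,i=2
  [1] ..# => .  t=0,i=1
  [0] ... => #  t=0,i=4
  bits 11010101 = 213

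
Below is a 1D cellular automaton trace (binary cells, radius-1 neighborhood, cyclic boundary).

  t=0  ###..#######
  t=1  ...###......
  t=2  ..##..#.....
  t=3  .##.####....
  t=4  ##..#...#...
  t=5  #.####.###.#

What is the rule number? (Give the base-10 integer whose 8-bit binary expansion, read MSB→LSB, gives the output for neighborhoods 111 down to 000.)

30

  ###|.  b7=0 t=0,i=0
  ##.|.  b6=0 t=0,i=2
  #.#|.  b5=0 t=3,i=3
  #..|#  b4=1 t=0,i=3
  .##|#  b3=1 t=0,i=5
  .#.|#  b2=1 t=2,i=6
  ..#|#  b1=1 t=0,i=4
  ...|.  b0=0 t=1,i=0
  bits 00011110 = 30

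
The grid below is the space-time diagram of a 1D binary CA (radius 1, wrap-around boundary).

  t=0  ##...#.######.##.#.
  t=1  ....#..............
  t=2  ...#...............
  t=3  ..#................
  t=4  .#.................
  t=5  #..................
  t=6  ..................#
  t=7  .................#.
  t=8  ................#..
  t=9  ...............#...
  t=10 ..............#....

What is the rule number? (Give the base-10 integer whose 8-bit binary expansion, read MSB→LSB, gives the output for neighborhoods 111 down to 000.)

  ### -> .   bit 7 = 0  t=0,i=8
  ##. -> .   bit 6 = 0  t=0,i=1
  #.# -> .   bit 5 = 0  t=0,i=6
  #.. -> .   bit 4 = 0  t=0,i=2
  .## -> .   bit 3 = 0  t=0,i=0
  .#. -> .   bit 2 = 0  t=0,i=5
  ..# -> #   bit 1 = 1  t=0,i=4
  ... -> .   bit 0 = 0  t=0,i=3
  bits 00000010 = 2

2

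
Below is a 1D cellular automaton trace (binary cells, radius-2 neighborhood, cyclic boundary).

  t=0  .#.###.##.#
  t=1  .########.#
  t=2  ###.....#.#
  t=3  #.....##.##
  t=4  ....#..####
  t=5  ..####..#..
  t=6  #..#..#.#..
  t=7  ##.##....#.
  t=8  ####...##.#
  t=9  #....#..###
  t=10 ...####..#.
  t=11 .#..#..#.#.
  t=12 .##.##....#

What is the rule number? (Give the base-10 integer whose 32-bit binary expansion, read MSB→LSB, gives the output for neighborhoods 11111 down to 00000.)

719514134

  ##### -> .   bit 31 = 0  t=1,i=3
  ####. -> .   bit 30 = 0  t=1,i=7
  ###.# -> #   bit 29 = 1  t=0,i=5
  ###.. -> .   bit 28 = 0  t=2,i=2
  ##.## -> #   bit 27 = 1  t=0,i=6
  ##.#. -> .   bit 26 = 0  t=0,i=9
  ##..# -> #   bit 25 = 1  t=5,i=6
  ##... -> .   bit 24 = 0  t=2,i=3
  #.### -> #   bit 23 = 1  t=0,i=3
  #.##. -> #   bit 22 = 1  t=0,i=7
  #.#.# -> #   bit 21 = 1  t=0,i=1
  #.#.. -> .   bit 20 = 0  t=6,i=8
  #..## -> .   bit 19 = 0  t=4,i=6
  #..#. -> .   bit 18 = 0  t=5,i=7
  #...# -> #   bit 17 = 1  t=8,i=5
  #.... -> .   bit 16 = 0  t=2,i=4
  .#### -> #   bit 15 = 1  t=1,i=2
  .###. -> #   bit 14 = 1  t=0,i=4
  .##.# -> #   bit 13 = 1  t=0,i=8
  .##.. -> .   bit 12 = 0  t=7,i=4
  .#.## -> #   bit 11 = 1  t=0,i=2
  .#.#. -> .   bit 10 = 0  t=0,i=0
  .#..# -> #   bit 9 = 1  t=4,i=5
  .#... -> .   bit 8 = 0  t=5,i=9
  ..### -> .   bit 7 = 0  t=4,i=7
  ..##. -> .   bit 6 = 0  t=3,i=6
  ..#.# -> .   bit 5 = 0  t=2,i=8
  ..#.. -> #   bit 4 = 1  t=4,i=4
  ...## -> .   bit 3 = 0  t=3,i=5
  ...#. -> #   bit 2 = 1  t=2,i=7
  ....# -> #   bit 1 = 1  t=2,i=6
  ..... -> .   bit 0 = 0  t=2,i=5
  bits 00101010111000101110101000010110 = 719514134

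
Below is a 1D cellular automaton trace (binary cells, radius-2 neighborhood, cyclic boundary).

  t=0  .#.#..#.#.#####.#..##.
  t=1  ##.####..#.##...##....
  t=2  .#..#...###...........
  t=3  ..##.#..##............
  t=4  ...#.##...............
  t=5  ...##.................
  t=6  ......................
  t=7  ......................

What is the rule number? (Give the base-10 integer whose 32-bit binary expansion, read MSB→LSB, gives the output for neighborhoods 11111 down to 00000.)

  nb #####: next=#  (t=0,i=12, bit31=1)
  nb ####.: next=.  (t=0,i=13, bit30=0)
  nb ###.#: next=.  (t=0,i=14, bit29=0)
  nb ###..: next=.  (t=1,i=6, bit28=0)
  nb ##.##: next=.  (t=1,i=2, bit27=0)
  nb ##.#.: next=.  (t=0,i=15, bit26=0)
  nb ##..#: next=.  (t=0,i=21, bit25=0)
  nb ##...: next=.  (t=1,i=13, bit24=0)
  nb #.###: next=.  (t=0,i=10, bit23=0)
  nb #.##.: next=.  (t=1,i=11, bit22=0)
  nb #.#.#: next=.  (t=0,i=8, bit21=0)
  nb #.#..: next=#  (t=0,i=3, bit20=1)
  nb #..##: next=.  (t=0,i=18, bit19=0)
  nb #..#.: next=#  (t=0,i=0, bit18=1)
  nb #...#: next=.  (t=1,i=14, bit17=0)
  nb #....: next=.  (t=1,i=19, bit16=0)
  nb .####: next=#  (t=0,i=11, bit15=1)
  nb .###.: next=#  (t=2,i=9, bit14=1)
  nb .##.#: next=#  (t=1,i=1, bit13=1)
  nb .##..: next=.  (t=0,i=20, bit12=0)
  nb .#.##: next=#  (t=0,i=9, bit11=1)
  nb .#.#.: next=.  (t=0,i=2, bit10=0)
  nb .#..#: next=#  (t=0,i=4, bit9=1)
  nb .#...: next=#  (t=2,i=5, bit8=1)
  nb ..###: next=#  (t=2,i=8, bit7=1)
  nb ..##.: next=.  (t=0,i=19, bit6=0)
  nb ..#.#: next=#  (t=0,i=1, bit5=1)
  nb ..#..: next=.  (t=2,i=1, bit4=0)
  nb ...##: next=.  (t=1,i=15, bit3=0)
  nb ...#.: next=.  (t=2,i=0, bit2=0)
  nb ....#: next=.  (t=1,i=20, bit1=0)
  nb .....: next=.  (t=2,i=13, bit0=0)
  bits 10000000000101001110101110100000 = 2148854688

2148854688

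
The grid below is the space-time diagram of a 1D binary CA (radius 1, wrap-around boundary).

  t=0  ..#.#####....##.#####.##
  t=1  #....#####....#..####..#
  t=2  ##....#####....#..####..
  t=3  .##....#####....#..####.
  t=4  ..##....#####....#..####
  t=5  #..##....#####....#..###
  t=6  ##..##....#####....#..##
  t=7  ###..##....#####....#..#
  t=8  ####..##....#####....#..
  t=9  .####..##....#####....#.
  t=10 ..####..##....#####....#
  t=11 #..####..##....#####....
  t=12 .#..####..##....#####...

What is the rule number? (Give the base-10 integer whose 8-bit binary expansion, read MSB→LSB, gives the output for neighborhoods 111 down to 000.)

  ### -> #   bit 7 = 1  t=0,i=5
  ##. -> #   bit 6 = 1  t=0,i=8
  #.# -> .   bit 5 = 0  t=0,i=3
  #.. -> #   bit 4 = 1  t=0,i=0
  .## -> .   bit 3 = 0  t=0,i=4
  .#. -> .   bit 2 = 0  t=0,i=2
  ..# -> .   bit 1 = 0  t=0,i=1
  ... -> .   bit 0 = 0  t=0,i=10
  bits 11010000 = 208

208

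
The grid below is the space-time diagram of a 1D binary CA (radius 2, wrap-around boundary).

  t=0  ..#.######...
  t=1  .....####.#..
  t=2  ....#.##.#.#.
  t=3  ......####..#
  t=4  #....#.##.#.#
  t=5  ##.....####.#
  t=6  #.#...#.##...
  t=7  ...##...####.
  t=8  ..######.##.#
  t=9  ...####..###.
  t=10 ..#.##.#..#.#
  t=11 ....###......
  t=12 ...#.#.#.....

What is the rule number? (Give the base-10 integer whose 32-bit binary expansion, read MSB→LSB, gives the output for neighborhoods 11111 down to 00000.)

  ##### -> #   bit 31 = 1  t=0,i=6
  ####. -> #   bit 30 = 1  t=0,i=8
  ###.# -> .   bit 29 = 0  t=1,i=8
  ###.. -> .   bit 28 = 0  t=0,i=9
  ##.## -> .   bit 27 = 0  t=5,i=11
  ##.#. -> #   bit 26 = 1  t=1,i=9
  ##..# -> #   bit 25 = 1  t=3,i=10
  ##... -> #   bit 24 = 1  t=0,i=10
  #.### -> .   bit 23 = 0  t=0,i=4
  #.##. -> #   bit 22 = 1  t=2,i=6
  #.#.# -> #   bit 21 = 1  t=2,i=9
  #.#.. -> .   bit 20 = 0  t=1,i=10
  #..## -> .   bit 19 = 0  t=8,i=1
  #..#. -> .   bit 18 = 0  t=3,i=11
  #...# -> #   bit 17 = 1  t=6,i=4
  #.... -> .   bit 16 = 0  t=0,i=11
  .#### -> #   bit 15 = 1  t=0,i=5
  .###. -> #   bit 14 = 1  t=5,i=0
  .##.# -> #   bit 13 = 1  t=2,i=7
  .##.. -> #   bit 12 = 1  t=4,i=0
  .#.## -> .   bit 11 = 0  t=0,i=3
  .#.#. -> .   bit 10 = 0  t=2,i=10
  .#..# -> .   bit 9 = 0  t=8,i=0
  .#... -> #   bit 8 = 1  t=1,i=11
  ..### -> .   bit 7 = 0  t=1,i=5
  ..##. -> #   bit 6 = 1  t=7,i=3
  ..#.# -> .   bit 5 = 0  t=0,i=2
  ..#.. -> #   bit 4 = 1  t=3,i=12
  ...## -> #   bit 3 = 1  t=1,i=4
  ...#. -> .   bit 2 = 0  t=0,i=1
  ....# -> .   bit 1 = 0  t=0,i=0
  ..... -> .   bit 0 = 0  t=0,i=12
  bits 11000111011000101111000101011000 = 3345150296

3345150296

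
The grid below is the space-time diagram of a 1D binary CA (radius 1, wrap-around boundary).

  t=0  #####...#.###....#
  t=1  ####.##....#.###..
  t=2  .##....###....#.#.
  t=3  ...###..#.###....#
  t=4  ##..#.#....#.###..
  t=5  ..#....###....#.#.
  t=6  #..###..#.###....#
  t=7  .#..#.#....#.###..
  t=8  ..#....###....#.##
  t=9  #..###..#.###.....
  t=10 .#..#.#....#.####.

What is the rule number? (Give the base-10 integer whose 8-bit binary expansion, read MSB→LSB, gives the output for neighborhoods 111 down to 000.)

  ### -> #   bit 7 = 1  t=0,i=0
  ##. -> .   bit 6 = 0  t=0,i=4
  #.# -> .   bit 5 = 0  t=0,i=9
  #.. -> #   bit 4 = 1  t=0,i=5
  .## -> .   bit 3 = 0  t=0,i=10
  .#. -> .   bit 2 = 0  t=0,i=8
  ..# -> .   bit 1 = 0  t=0,i=7
  ... -> #   bit 0 = 1  t=0,i=6
  bits 10010001 = 145

145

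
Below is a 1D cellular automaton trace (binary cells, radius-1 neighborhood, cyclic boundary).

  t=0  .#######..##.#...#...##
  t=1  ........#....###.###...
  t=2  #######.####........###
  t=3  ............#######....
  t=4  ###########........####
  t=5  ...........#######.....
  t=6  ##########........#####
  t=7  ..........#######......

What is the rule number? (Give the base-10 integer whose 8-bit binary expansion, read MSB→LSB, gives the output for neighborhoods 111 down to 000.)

21

  nb ###: next=.  (t=0,i=2, bit7=0)
  nb ##.: next=.  (t=0,i=7, bit6=0)
  nb #.#: next=.  (t=0,i=0, bit5=0)
  nb #..: next=#  (t=0,i=8, bit4=1)
  nb .##: next=.  (t=0,i=1, bit3=0)
  nb .#.: next=#  (t=0,i=13, bit2=1)
  nb ..#: next=.  (t=0,i=9, bit1=0)
  nb ...: next=#  (t=0,i=15, bit0=1)
  bits 00010101 = 21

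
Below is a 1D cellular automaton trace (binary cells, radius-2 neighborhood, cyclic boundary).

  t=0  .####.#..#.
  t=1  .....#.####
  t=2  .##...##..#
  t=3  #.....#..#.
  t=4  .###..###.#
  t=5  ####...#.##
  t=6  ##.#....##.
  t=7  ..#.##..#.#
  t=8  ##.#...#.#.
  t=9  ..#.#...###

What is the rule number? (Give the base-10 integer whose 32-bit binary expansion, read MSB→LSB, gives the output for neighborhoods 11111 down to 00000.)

2628079441

  [31] ##### => #  t=5,i=0
  [30] ####. => .  t=0,i=3
  [29] ###.# => .  t=0,i=4
  [28] ###.. => #  t=1,i=10
  [27] ##.## => #  t=6,i=10
  [26] ##.#. => #  t=0,i=5
  [25] ##..# => .  t=2,i=8
  [24] ##... => .  t=1,i=0
  [23] #.### => #  t=1,i=7
  [22] #.##. => .  t=2,i=1
  [21] #.#.# => #  t=4,i=10
  [20] #.#.. => .  t=0,i=6
  [19] #..## => .  t=0,i=0
  [18] #..#. => #  t=0,i=8
  [17] #...# => .  t=2,i=4
  [16] #.... => #  t=1,i=1
  [15] .#### => .  t=0,i=2
  [14] .###. => #  t=4,i=2
  [13] .##.# => .  t=6,i=1
  [12] .##.. => .  t=2,i=2
  [11] .#.## => #  t=1,i=6
  [10] .#.#. => #  t=3,i=10
  [9] .#..# => #  t=0,i=7
  [8] .#... => #  t=3,i=1
  [7] ..### => .  t=0,i=1
  [6] ..##. => #  t=2,i=6
  [5] ..#.# => .  t=1,i=5
  [4] ..#.. => #  t=0,i=9
  [3] ...## => .  t=2,i=5
  [2] ...#. => .  t=1,i=4
  [1] ....# => .  t=1,i=3
  [0] ..... => #  t=1,i=2
  bits 10011100101001010100111101010001 = 2628079441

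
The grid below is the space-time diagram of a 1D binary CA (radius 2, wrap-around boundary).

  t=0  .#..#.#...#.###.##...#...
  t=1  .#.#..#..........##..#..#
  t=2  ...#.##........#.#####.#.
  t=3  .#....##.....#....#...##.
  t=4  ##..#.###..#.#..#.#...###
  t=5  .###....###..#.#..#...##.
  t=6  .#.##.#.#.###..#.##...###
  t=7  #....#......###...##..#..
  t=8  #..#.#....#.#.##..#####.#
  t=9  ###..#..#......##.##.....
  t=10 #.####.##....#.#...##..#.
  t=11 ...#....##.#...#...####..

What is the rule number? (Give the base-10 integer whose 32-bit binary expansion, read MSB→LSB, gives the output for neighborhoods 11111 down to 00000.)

387223762

  [31] ##### => .  t=2,i=19
  [30] ####. => .  t=2,i=20
  [29] ###.# => .  t=0,i=14
  [28] ###.. => #  t=4,i=1
  [27] ##.## => .  t=0,i=15
  [26] ##.#. => #  t=2,i=22
  [25] ##..# => #  t=1,i=19
  [24] ##... => #  t=0,i=18
  [23] #.### => .  t=0,i=12
  [22] #.##. => .  t=0,i=16
  [21] #.#.# => .  t=1,i=1
  [20] #.#.. => #  t=0,i=6
  [19] #..## => .  t=5,i=0
  [18] #..#. => #  t=0,i=3
  [17] #...# => .  t=0,i=8
  [16] #.... => .  t=0,i=23
  [15] .#### => #  t=2,i=18
  [14] .###. => .  t=0,i=13
  [13] .##.# => .  t=6,i=4
  [12] .##.. => #  t=0,i=17
  [11] .#.## => .  t=0,i=11
  [10] .#.#. => .  t=0,i=5
  [9] .#..# => .  t=0,i=2
  [8] .#... => .  t=0,i=7
  [7] ..### => #  t=4,i=22
  [6] ..##. => #  t=1,i=17
  [5] ..#.# => .  t=0,i=4
  [4] ..#.. => #  t=0,i=1
  [3] ...## => .  t=1,i=16
  [2] ...#. => .  t=0,i=0
  [1] ....# => #  t=0,i=24
  [0] ..... => .  t=1,i=9
  bits 00010111000101001001000011010010 = 387223762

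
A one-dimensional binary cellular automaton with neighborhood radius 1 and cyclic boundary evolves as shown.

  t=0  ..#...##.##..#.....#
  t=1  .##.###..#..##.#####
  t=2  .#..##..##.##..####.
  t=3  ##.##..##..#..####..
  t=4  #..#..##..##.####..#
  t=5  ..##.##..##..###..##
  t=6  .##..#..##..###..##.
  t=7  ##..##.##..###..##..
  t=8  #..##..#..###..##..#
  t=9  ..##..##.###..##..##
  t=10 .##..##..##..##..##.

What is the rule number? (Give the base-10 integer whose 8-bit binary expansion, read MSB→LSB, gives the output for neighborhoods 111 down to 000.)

143

  nb ###: next=#  (t=1,i=5, bit7=1)
  nb ##.: next=.  (t=0,i=7, bit6=0)
  nb #.#: next=.  (t=0,i=8, bit5=0)
  nb #..: next=.  (t=0,i=0, bit4=0)
  nb .##: next=#  (t=0,i=6, bit3=1)
  nb .#.: next=#  (t=0,i=2, bit2=1)
  nb ..#: next=#  (t=0,i=1, bit1=1)
  nb ...: next=#  (t=0,i=4, bit0=1)
  bits 10001111 = 143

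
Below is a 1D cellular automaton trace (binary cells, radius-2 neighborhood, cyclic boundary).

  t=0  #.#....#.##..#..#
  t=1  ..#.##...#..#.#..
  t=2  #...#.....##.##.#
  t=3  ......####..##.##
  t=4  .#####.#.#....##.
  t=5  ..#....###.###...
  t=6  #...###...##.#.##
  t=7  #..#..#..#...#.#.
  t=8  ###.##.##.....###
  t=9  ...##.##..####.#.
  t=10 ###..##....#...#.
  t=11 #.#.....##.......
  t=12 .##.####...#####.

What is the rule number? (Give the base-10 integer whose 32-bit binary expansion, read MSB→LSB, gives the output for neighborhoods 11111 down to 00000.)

418743819

  #####|.  b31=0 t=4,i=3
  ####.|.  b30=0 t=3,i=8
  ###.#|.  b29=0 t=4,i=5
  ###..|#  b28=1 t=3,i=9
  ##.##|#  b27=1 t=2,i=12
  ##.#.|.  b26=0 t=0,i=1
  ##..#|.  b25=0 t=0,i=11
  ##...|.  b24=0 t=1,i=6
  #.###|#  b23=1 t=5,i=11
  #.##.|#  b22=1 t=0,i=9
  #.#.#|#  b21=1 t=4,i=7
  #.#..|#  b20=1 t=0,i=2
  #..##|.  b19=0 t=0,i=15
  #..#.|#  b18=1 t=0,i=12
  #...#|.  b17=0 t=1,i=7
  #....|#  b16=1 t=0,i=4
  .####|#  b15=1 t=3,i=7
  .###.|.  b14=0 t=5,i=8
  .##.#|.  b13=0 t=0,i=0
  .##..|.  b12=0 t=0,i=10
  .#.##|.  b11=0 t=0,i=8
  .#.#.|#  b10=1 t=1,i=13
  .#..#|#  b9=1 t=0,i=14
  .#...|.  b8=0 t=0,i=3
  ..###|.  b7=0 t=3,i=6
  ..##.|.  b6=0 t=0,i=16
  ..#.#|.  b5=0 t=0,i=7
  ..#..|.  b4=0 t=0,i=13
  ...##|#  b3=1 t=2,i=9
  ...#.|.  b2=0 t=0,i=6
  ....#|#  b1=1 t=0,i=5
  .....|#  b0=1 t=2,i=7
  bits 00011000111101011000011000001011 = 418743819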